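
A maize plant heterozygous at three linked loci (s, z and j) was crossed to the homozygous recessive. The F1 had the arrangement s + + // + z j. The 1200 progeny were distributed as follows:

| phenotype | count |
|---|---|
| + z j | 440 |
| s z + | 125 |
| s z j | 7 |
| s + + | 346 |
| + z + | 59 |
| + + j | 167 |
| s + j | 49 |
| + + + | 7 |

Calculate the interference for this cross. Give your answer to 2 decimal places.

The two rarest classes, + + + and s z j, are the double crossovers. Comparing them with the parentals, only the s allele has switched, so s is the middle locus and the order is j – s – z.
j–s: (108 + 14)/1200 = 0.1017; s–z: (292 + 14)/1200 = 0.2550.
Expected DCO frequency = 0.1017 × 0.2550 ≈ 0.02593; observed = 14/1200 ≈ 0.01167.
Coefficient of coincidence = 0.01167/0.02593 ≈ 0.45; interference = 1 − 0.45 = 0.55.

0.55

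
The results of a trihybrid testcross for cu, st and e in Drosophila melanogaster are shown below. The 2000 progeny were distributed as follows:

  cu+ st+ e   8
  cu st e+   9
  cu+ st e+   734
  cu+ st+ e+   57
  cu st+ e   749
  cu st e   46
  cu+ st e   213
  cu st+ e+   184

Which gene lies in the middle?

The two most frequent reciprocal classes, cu+ st e+ and cu st+ e, are the parental types, so the F1 was cu+ st e+ / cu st+ e.
The two rarest classes, cu st e+ and cu+ st+ e, are the double crossovers. Comparing them with the parentals, only the cu allele has switched, so cu is the middle locus and the order is e – cu – st.

cu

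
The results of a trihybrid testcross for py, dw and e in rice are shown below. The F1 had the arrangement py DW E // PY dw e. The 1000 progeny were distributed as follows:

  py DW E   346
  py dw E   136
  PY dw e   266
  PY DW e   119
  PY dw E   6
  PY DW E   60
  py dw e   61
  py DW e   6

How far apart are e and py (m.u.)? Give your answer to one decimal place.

13.3 m.u.

The two rarest classes, py DW e and PY dw E, are the double crossovers. Comparing them with the parentals, only the e allele has switched, so e is the middle locus and the order is dw – e – py.
Crossovers in the e–py interval produce the single-crossover classes PY DW E and py dw e (60 + 61 = 121) plus the double crossovers (12).
RF(e–py) = (121 + 12) / 1000 = 133/1000 = 0.1330 → 13.3 m.u.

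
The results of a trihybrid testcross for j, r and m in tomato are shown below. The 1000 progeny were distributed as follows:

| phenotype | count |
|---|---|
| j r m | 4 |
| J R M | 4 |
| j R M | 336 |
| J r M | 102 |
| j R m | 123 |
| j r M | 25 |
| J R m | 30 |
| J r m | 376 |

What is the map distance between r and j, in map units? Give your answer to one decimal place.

The two most frequent reciprocal classes, j R M and J r m, are the parental types, so the F1 was j R M / J r m.
The two rarest classes, J R M and j r m, are the double crossovers. Comparing them with the parentals, only the j allele has switched, so j is the middle locus and the order is m – j – r.
Crossovers in the j–r interval produce the single-crossover classes j r M and J R m (25 + 30 = 55) plus the double crossovers (8).
RF(j–r) = (55 + 8) / 1000 = 63/1000 = 0.0630 → 6.3 map units.

6.3 map units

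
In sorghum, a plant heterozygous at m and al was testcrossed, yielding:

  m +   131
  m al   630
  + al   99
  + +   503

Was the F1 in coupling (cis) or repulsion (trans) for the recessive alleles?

cis

The two most frequent classes are + + (503) and m al (630); these are the parental (non-recombinant) types.
So the F1 carried + + on one chromosome and m al on the other — the recessive alleles are on the same chromosome (cis / coupling).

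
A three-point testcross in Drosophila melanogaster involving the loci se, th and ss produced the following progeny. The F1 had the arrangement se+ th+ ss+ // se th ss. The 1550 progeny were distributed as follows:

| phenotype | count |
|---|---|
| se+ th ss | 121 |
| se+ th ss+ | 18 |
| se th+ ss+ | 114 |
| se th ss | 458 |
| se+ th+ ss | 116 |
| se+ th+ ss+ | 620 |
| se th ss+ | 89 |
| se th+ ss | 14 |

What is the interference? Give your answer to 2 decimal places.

0.22

The two rarest classes, se+ th ss+ and se th+ ss, are the double crossovers. Comparing them with the parentals, only the th allele has switched, so th is the middle locus and the order is se – th – ss.
se–th: (235 + 32)/1550 = 0.1723; th–ss: (205 + 32)/1550 = 0.1529.
Expected DCO frequency = 0.1723 × 0.1529 ≈ 0.02634; observed = 32/1550 ≈ 0.02065.
Coefficient of coincidence = 0.02065/0.02634 ≈ 0.78; interference = 1 − 0.78 = 0.22.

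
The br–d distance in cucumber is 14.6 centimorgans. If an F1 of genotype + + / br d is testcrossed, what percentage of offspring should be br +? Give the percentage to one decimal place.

A map distance of 14.6 centimorgans corresponds to a recombination frequency of 0.146.
The F1 is + + / br d, so br + is a recombinant gamete class with expected frequency r/2 = 0.146/2 = 0.0730.
That is 0.0730 = 7.3% of the progeny.

7.3%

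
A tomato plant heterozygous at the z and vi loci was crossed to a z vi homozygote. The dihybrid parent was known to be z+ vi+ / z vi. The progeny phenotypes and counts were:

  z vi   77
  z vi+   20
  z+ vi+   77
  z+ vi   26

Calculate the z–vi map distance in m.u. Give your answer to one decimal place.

The recombinant classes are z+ vi and z vi+: 26 + 20 = 46.
Recombination frequency = 46/200 = 0.2300 ≈ 23.0%, i.e. 23.0 m.u.

23.0 m.u.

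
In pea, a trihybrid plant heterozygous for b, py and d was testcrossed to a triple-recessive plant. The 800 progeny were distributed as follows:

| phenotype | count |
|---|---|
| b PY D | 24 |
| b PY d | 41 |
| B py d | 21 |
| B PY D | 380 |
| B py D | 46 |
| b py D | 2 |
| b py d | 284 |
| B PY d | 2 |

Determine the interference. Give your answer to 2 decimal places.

0.28

The two most frequent reciprocal classes, b py d and B PY D, are the parental types, so the F1 was b py d / B PY D.
The two rarest classes, b py D and B PY d, are the double crossovers. Comparing them with the parentals, only the d allele has switched, so d is the middle locus and the order is b – d – py.
b–d: (45 + 4)/800 = 0.0612; d–py: (87 + 4)/800 = 0.1138.
Expected DCO frequency = 0.0612 × 0.1138 ≈ 0.00696; observed = 4/800 ≈ 0.00500.
Coefficient of coincidence = 0.00500/0.00696 ≈ 0.72; interference = 1 − 0.72 = 0.28.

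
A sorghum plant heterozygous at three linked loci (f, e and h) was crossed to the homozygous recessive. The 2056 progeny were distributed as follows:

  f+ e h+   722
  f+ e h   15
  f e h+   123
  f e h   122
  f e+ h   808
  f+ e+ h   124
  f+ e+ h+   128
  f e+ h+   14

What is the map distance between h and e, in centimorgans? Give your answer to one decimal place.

13.6 centimorgans

The two most frequent reciprocal classes, f e+ h and f+ e h+, are the parental types, so the F1 was f e+ h / f+ e h+.
The two rarest classes, f e+ h+ and f+ e h, are the double crossovers. Comparing them with the parentals, only the h allele has switched, so h is the middle locus and the order is e – h – f.
Crossovers in the e–h interval produce the single-crossover classes f e h and f+ e+ h+ (122 + 128 = 250) plus the double crossovers (29).
RF(e–h) = (250 + 29) / 2056 = 279/2056 = 0.1357 → 13.6 centimorgans.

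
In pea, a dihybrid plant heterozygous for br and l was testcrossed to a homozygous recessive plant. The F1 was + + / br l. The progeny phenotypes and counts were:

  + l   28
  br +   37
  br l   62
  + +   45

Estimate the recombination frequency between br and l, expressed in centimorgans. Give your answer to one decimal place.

37.8 centimorgans

The recombinant classes are + l and br +: 28 + 37 = 65.
Recombination frequency = 65/172 = 0.3779 ≈ 37.8%, i.e. 37.8 centimorgans.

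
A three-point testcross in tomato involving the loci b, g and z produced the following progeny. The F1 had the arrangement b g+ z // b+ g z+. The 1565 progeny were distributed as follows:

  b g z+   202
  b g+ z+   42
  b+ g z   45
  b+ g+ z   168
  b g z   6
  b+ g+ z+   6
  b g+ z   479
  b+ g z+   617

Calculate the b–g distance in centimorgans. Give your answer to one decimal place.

24.4 centimorgans

The two rarest classes, b g z and b+ g+ z+, are the double crossovers. Comparing them with the parentals, only the g allele has switched, so g is the middle locus and the order is b – g – z.
Crossovers in the b–g interval produce the single-crossover classes b+ g+ z and b g z+ (168 + 202 = 370) plus the double crossovers (12).
RF(b–g) = (370 + 12) / 1565 = 382/1565 = 0.2441 → 24.4 centimorgans.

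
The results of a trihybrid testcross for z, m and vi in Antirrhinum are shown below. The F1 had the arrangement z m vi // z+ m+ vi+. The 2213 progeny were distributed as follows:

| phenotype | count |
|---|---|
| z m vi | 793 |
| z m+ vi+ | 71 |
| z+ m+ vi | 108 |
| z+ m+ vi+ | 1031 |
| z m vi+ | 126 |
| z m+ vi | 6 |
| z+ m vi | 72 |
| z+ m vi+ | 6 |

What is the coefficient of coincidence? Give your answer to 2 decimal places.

The two rarest classes, z m+ vi and z+ m vi+, are the double crossovers. Comparing them with the parentals, only the m allele has switched, so m is the middle locus and the order is z – m – vi.
z–m: (143 + 12)/2213 = 0.0700; m–vi: (234 + 12)/2213 = 0.1112.
Expected DCO frequency = 0.0700 × 0.1112 ≈ 0.00778; observed = 12/2213 ≈ 0.00542.
Coefficient of coincidence = 0.00542/0.00778 ≈ 0.70.

0.70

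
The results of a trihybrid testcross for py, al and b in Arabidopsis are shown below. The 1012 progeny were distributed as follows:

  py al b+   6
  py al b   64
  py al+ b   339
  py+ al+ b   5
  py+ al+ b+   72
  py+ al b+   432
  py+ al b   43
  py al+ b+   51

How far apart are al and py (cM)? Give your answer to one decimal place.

The two most frequent reciprocal classes, py+ al b+ and py al+ b, are the parental types, so the F1 was py+ al b+ / py al+ b.
The two rarest classes, py al b+ and py+ al+ b, are the double crossovers. Comparing them with the parentals, only the py allele has switched, so py is the middle locus and the order is al – py – b.
Crossovers in the al–py interval produce the single-crossover classes py+ al+ b+ and py al b (72 + 64 = 136) plus the double crossovers (11).
RF(al–py) = (136 + 11) / 1012 = 147/1012 = 0.1453 → 14.5 cM.

14.5 cM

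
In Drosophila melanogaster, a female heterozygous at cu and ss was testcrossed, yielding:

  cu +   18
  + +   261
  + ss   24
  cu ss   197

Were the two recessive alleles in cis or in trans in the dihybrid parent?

cis

The two most frequent classes are + + (261) and cu ss (197); these are the parental (non-recombinant) types.
So the F1 carried + + on one chromosome and cu ss on the other — the recessive alleles are on the same chromosome (cis / coupling).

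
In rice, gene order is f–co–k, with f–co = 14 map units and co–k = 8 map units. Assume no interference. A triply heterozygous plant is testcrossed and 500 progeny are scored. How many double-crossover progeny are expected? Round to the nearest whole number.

Map distances give recombination frequencies of 0.140 and 0.080 for the two intervals.
With no interference, expected double-crossover frequency = 0.140 × 0.080 = 0.01120.
Expected number = 0.01120 × 500 = 5.60 ≈ 6.

6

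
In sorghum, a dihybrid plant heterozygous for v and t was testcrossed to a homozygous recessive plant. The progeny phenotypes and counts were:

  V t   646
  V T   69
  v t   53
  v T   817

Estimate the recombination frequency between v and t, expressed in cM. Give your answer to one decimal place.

7.7 cM

The two most frequent classes, V t (646) and v T (817), are the parental types, so the F1 was V t / v T.
The recombinant classes are V T and v t: 69 + 53 = 122.
Recombination frequency = 122/1585 = 0.0770 ≈ 7.7%, i.e. 7.7 cM.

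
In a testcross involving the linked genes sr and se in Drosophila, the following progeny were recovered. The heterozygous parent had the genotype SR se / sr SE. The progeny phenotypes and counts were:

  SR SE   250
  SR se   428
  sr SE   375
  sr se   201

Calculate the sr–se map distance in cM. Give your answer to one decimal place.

The recombinant classes are SR SE and sr se: 250 + 201 = 451.
Recombination frequency = 451/1254 = 0.3596 ≈ 36.0%, i.e. 36.0 cM.

36.0 cM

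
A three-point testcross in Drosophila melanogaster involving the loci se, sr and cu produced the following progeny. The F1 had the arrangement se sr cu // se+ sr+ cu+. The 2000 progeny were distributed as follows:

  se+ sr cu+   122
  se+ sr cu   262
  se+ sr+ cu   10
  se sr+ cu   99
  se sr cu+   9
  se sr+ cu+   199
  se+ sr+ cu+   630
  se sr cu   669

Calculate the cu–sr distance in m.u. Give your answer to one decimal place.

12.0 m.u.

The two rarest classes, se sr cu+ and se+ sr+ cu, are the double crossovers. Comparing them with the parentals, only the cu allele has switched, so cu is the middle locus and the order is se – cu – sr.
Crossovers in the cu–sr interval produce the single-crossover classes se sr+ cu and se+ sr cu+ (99 + 122 = 221) plus the double crossovers (19).
RF(cu–sr) = (221 + 19) / 2000 = 240/2000 = 0.1200 → 12.0 m.u.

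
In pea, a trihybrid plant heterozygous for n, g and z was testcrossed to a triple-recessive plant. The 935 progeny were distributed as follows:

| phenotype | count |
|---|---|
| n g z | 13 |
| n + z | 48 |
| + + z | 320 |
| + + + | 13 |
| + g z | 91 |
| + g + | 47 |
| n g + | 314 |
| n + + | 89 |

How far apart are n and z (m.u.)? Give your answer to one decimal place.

12.9 m.u.

The two most frequent reciprocal classes, + + z and n g +, are the parental types, so the F1 was + + z / n g +.
The two rarest classes, + + + and n g z, are the double crossovers. Comparing them with the parentals, only the z allele has switched, so z is the middle locus and the order is g – z – n.
Crossovers in the z–n interval produce the single-crossover classes n + z and + g + (48 + 47 = 95) plus the double crossovers (26).
RF(z–n) = (95 + 26) / 935 = 121/935 = 0.1294 → 12.9 m.u.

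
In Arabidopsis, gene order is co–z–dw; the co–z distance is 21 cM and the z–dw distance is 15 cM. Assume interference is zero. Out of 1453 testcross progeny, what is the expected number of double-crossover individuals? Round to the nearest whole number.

46

Map distances give recombination frequencies of 0.210 and 0.150 for the two intervals.
With no interference, expected double-crossover frequency = 0.210 × 0.150 = 0.03150.
Expected number = 0.03150 × 1453 = 45.77 ≈ 46.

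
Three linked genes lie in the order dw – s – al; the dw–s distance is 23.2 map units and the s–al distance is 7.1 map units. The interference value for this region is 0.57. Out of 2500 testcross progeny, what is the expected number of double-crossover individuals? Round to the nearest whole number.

18

Map distances give recombination frequencies of 0.232 and 0.071 for the two intervals.
With interference 0.57 (so coincidence = 0.43), expected double-crossover frequency = 0.232 × 0.071 × 0.43 = 0.00708.
Expected number = 0.00708 × 2500 = 17.71 ≈ 18.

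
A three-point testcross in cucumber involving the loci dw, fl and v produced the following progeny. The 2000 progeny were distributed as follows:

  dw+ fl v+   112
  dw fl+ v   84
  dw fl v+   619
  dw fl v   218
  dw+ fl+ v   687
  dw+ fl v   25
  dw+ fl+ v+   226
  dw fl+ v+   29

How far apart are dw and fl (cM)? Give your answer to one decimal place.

The two most frequent reciprocal classes, dw fl v+ and dw+ fl+ v, are the parental types, so the F1 was dw fl v+ / dw+ fl+ v.
The two rarest classes, dw fl+ v+ and dw+ fl v, are the double crossovers. Comparing them with the parentals, only the fl allele has switched, so fl is the middle locus and the order is v – fl – dw.
Crossovers in the fl–dw interval produce the single-crossover classes dw+ fl v+ and dw fl+ v (112 + 84 = 196) plus the double crossovers (54).
RF(fl–dw) = (196 + 54) / 2000 = 250/2000 = 0.1250 → 12.5 cM.

12.5 cM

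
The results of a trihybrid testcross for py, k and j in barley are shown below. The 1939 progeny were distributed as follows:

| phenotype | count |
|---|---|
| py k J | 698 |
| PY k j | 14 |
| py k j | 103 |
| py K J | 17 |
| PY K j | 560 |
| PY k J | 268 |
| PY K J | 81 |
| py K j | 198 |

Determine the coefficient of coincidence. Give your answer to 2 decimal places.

0.56

The two most frequent reciprocal classes, PY K j and py k J, are the parental types, so the F1 was PY K j / py k J.
The two rarest classes, PY k j and py K J, are the double crossovers. Comparing them with the parentals, only the k allele has switched, so k is the middle locus and the order is py – k – j.
py–k: (466 + 31)/1939 = 0.2563; k–j: (184 + 31)/1939 = 0.1109.
Expected DCO frequency = 0.2563 × 0.1109 ≈ 0.02842; observed = 31/1939 ≈ 0.01599.
Coefficient of coincidence = 0.01599/0.02842 ≈ 0.56.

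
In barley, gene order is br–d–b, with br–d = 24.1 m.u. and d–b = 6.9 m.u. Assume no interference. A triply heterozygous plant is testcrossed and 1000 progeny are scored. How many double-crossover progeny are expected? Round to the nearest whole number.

Map distances give recombination frequencies of 0.241 and 0.069 for the two intervals.
With no interference, expected double-crossover frequency = 0.241 × 0.069 = 0.01663.
Expected number = 0.01663 × 1000 = 16.63 ≈ 17.

17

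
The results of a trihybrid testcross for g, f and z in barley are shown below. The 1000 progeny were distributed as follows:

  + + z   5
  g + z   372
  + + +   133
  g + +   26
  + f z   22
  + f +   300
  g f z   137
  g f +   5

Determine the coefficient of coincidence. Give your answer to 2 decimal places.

The two most frequent reciprocal classes, + f + and g + z, are the parental types, so the F1 was + f + / g + z.
The two rarest classes, g f + and + + z, are the double crossovers. Comparing them with the parentals, only the g allele has switched, so g is the middle locus and the order is f – g – z.
f–g: (270 + 10)/1000 = 0.2800; g–z: (48 + 10)/1000 = 0.0580.
Expected DCO frequency = 0.2800 × 0.0580 ≈ 0.01624; observed = 10/1000 ≈ 0.01000.
Coefficient of coincidence = 0.01000/0.01624 ≈ 0.62.

0.62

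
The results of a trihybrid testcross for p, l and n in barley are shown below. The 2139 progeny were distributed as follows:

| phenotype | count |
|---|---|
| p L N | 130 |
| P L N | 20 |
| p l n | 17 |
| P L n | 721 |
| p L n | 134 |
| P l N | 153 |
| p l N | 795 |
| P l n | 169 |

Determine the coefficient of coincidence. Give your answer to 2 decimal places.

The two most frequent reciprocal classes, p l N and P L n, are the parental types, so the F1 was p l N / P L n.
The two rarest classes, p l n and P L N, are the double crossovers. Comparing them with the parentals, only the n allele has switched, so n is the middle locus and the order is l – n – p.
l–n: (299 + 37)/2139 = 0.1571; n–p: (287 + 37)/2139 = 0.1515.
Expected DCO frequency = 0.1571 × 0.1515 ≈ 0.02380; observed = 37/2139 ≈ 0.01730.
Coefficient of coincidence = 0.01730/0.02380 ≈ 0.73.

0.73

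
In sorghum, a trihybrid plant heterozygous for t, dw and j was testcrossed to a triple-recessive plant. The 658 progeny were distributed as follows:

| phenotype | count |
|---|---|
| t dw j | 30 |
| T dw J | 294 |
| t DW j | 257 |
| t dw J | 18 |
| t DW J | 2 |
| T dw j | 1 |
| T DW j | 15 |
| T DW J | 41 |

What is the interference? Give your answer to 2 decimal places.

0.26

The two most frequent reciprocal classes, T dw J and t DW j, are the parental types, so the F1 was T dw J / t DW j.
The two rarest classes, T dw j and t DW J, are the double crossovers. Comparing them with the parentals, only the j allele has switched, so j is the middle locus and the order is t – j – dw.
t–j: (33 + 3)/658 = 0.0547; j–dw: (71 + 3)/658 = 0.1125.
Expected DCO frequency = 0.0547 × 0.1125 ≈ 0.00615; observed = 3/658 ≈ 0.00456.
Coefficient of coincidence = 0.00456/0.00615 ≈ 0.74; interference = 1 − 0.74 = 0.26.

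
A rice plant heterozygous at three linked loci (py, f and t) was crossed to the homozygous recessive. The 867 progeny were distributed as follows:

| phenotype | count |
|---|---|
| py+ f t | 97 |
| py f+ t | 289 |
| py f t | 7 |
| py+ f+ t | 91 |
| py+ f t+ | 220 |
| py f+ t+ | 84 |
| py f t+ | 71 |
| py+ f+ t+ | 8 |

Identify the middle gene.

The two most frequent reciprocal classes, py+ f t+ and py f+ t, are the parental types, so the F1 was py+ f t+ / py f+ t.
The two rarest classes, py+ f+ t+ and py f t, are the double crossovers. Comparing them with the parentals, only the f allele has switched, so f is the middle locus and the order is py – f – t.

f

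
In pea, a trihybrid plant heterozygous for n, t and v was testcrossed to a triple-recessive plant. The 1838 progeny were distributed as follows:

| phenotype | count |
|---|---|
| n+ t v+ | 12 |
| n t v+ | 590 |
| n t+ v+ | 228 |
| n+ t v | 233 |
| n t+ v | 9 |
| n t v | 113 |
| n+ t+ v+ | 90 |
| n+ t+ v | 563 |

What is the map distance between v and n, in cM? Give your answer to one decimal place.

12.2 cM

The two most frequent reciprocal classes, n+ t+ v and n t v+, are the parental types, so the F1 was n+ t+ v / n t v+.
The two rarest classes, n t+ v and n+ t v+, are the double crossovers. Comparing them with the parentals, only the n allele has switched, so n is the middle locus and the order is t – n – v.
Crossovers in the n–v interval produce the single-crossover classes n+ t+ v+ and n t v (90 + 113 = 203) plus the double crossovers (21).
RF(n–v) = (203 + 21) / 1838 = 224/1838 = 0.1219 → 12.2 cM.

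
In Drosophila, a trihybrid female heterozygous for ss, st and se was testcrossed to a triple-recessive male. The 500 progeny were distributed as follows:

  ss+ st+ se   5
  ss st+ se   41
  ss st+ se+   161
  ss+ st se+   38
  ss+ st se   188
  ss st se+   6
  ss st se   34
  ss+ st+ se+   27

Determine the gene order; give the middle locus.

The two most frequent reciprocal classes, ss st+ se+ and ss+ st se, are the parental types, so the F1 was ss st+ se+ / ss+ st se.
The two rarest classes, ss st se+ and ss+ st+ se, are the double crossovers. Comparing them with the parentals, only the st allele has switched, so st is the middle locus and the order is ss – st – se.

st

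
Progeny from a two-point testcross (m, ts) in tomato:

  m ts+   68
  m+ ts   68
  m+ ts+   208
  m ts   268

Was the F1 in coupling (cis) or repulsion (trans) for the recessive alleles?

The two most frequent classes are m+ ts+ (208) and m ts (268); these are the parental (non-recombinant) types.
So the F1 carried m+ ts+ on one chromosome and m ts on the other — the recessive alleles are on the same chromosome (cis / coupling).

cis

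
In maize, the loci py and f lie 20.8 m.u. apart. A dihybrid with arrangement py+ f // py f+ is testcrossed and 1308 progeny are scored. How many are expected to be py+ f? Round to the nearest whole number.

A map distance of 20.8 m.u. corresponds to a recombination frequency of 0.208.
The F1 is py+ f / py f+, so py+ f is a parental gamete class with expected frequency (1 − r)/2 = 0.792/2 = 0.3960.
Expected number = 0.3960 × 1308 = 517.97 ≈ 518.

518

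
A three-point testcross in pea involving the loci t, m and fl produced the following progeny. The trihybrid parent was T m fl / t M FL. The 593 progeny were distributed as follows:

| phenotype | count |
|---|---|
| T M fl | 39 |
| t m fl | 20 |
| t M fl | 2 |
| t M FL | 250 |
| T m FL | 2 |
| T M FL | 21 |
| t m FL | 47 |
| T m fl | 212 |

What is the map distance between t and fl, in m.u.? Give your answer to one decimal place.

7.6 m.u.

The two rarest classes, T m FL and t M fl, are the double crossovers. Comparing them with the parentals, only the fl allele has switched, so fl is the middle locus and the order is m – fl – t.
Crossovers in the fl–t interval produce the single-crossover classes t m fl and T M FL (20 + 21 = 41) plus the double crossovers (4).
RF(fl–t) = (41 + 4) / 593 = 45/593 = 0.0759 → 7.6 m.u.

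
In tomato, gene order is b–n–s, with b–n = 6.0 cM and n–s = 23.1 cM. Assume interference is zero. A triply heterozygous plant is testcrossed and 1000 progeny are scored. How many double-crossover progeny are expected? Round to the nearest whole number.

14

Map distances give recombination frequencies of 0.060 and 0.231 for the two intervals.
With no interference, expected double-crossover frequency = 0.060 × 0.231 = 0.01386.
Expected number = 0.01386 × 1000 = 13.86 ≈ 14.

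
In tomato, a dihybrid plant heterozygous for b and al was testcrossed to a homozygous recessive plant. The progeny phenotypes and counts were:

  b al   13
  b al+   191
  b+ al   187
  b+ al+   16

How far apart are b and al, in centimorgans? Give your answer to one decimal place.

7.1 centimorgans

The two most frequent classes, b+ al (187) and b al+ (191), are the parental types, so the F1 was b+ al / b al+.
The recombinant classes are b+ al+ and b al: 16 + 13 = 29.
Recombination frequency = 29/407 = 0.0713 ≈ 7.1%, i.e. 7.1 centimorgans.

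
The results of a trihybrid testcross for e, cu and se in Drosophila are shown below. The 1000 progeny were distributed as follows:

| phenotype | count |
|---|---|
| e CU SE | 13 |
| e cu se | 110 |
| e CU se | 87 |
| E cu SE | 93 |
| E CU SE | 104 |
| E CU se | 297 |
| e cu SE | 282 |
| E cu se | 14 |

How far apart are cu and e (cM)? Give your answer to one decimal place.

The two most frequent reciprocal classes, e cu SE and E CU se, are the parental types, so the F1 was e cu SE / E CU se.
The two rarest classes, e CU SE and E cu se, are the double crossovers. Comparing them with the parentals, only the cu allele has switched, so cu is the middle locus and the order is se – cu – e.
Crossovers in the cu–e interval produce the single-crossover classes E cu SE and e CU se (93 + 87 = 180) plus the double crossovers (27).
RF(cu–e) = (180 + 27) / 1000 = 207/1000 = 0.2070 → 20.7 cM.

20.7 cM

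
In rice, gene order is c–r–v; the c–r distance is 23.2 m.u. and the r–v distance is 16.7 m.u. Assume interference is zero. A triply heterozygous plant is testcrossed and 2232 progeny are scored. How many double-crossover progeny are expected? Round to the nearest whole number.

86

Map distances give recombination frequencies of 0.232 and 0.167 for the two intervals.
With no interference, expected double-crossover frequency = 0.232 × 0.167 = 0.03874.
Expected number = 0.03874 × 2232 = 86.48 ≈ 86.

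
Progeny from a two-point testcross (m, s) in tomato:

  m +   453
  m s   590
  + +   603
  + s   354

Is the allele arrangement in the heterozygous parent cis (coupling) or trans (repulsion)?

cis

The two most frequent classes are + + (603) and m s (590); these are the parental (non-recombinant) types.
So the F1 carried + + on one chromosome and m s on the other — the recessive alleles are on the same chromosome (cis / coupling).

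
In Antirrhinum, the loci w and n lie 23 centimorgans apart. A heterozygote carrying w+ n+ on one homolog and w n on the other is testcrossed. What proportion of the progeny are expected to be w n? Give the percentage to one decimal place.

38.5%

A map distance of 23 centimorgans corresponds to a recombination frequency of 0.230.
The F1 is w+ n+ / w n, so w n is a parental gamete class with expected frequency (1 − r)/2 = 0.770/2 = 0.3850.
That is 0.3850 = 38.5% of the progeny.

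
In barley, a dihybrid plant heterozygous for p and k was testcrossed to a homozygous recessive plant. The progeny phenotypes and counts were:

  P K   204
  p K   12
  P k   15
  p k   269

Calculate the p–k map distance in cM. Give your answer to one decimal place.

5.4 cM

The two most frequent classes, P K (204) and p k (269), are the parental types, so the F1 was P K / p k.
The recombinant classes are P k and p K: 15 + 12 = 27.
Recombination frequency = 27/500 = 0.0540 ≈ 5.4%, i.e. 5.4 cM.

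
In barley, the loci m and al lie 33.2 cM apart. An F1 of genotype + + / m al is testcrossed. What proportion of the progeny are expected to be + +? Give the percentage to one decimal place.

33.4%

A map distance of 33.2 cM corresponds to a recombination frequency of 0.332.
The F1 is + + / m al, so + + is a parental gamete class with expected frequency (1 − r)/2 = 0.668/2 = 0.3340.
That is 0.3340 = 33.4% of the progeny.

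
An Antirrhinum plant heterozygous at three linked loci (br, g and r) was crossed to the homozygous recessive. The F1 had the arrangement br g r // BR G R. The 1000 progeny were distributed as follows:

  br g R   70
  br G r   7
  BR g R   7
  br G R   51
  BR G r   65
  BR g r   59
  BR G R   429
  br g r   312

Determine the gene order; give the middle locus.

The two rarest classes, br G r and BR g R, are the double crossovers. Comparing them with the parentals, only the g allele has switched, so g is the middle locus and the order is br – g – r.

g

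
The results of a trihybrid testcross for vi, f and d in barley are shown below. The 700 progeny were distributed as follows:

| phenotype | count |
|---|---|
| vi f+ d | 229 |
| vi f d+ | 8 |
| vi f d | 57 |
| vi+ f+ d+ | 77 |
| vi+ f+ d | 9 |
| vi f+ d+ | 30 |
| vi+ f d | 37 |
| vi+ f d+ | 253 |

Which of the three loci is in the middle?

The two most frequent reciprocal classes, vi+ f d+ and vi f+ d, are the parental types, so the F1 was vi+ f d+ / vi f+ d.
The two rarest classes, vi f d+ and vi+ f+ d, are the double crossovers. Comparing them with the parentals, only the vi allele has switched, so vi is the middle locus and the order is d – vi – f.

vi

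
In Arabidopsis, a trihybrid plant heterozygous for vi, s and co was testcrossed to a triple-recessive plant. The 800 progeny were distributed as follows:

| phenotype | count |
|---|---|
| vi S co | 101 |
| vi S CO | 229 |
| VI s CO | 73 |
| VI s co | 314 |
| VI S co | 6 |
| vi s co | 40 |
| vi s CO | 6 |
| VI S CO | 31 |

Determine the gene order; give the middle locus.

s

The two most frequent reciprocal classes, vi S CO and VI s co, are the parental types, so the F1 was vi S CO / VI s co.
The two rarest classes, vi s CO and VI S co, are the double crossovers. Comparing them with the parentals, only the s allele has switched, so s is the middle locus and the order is co – s – vi.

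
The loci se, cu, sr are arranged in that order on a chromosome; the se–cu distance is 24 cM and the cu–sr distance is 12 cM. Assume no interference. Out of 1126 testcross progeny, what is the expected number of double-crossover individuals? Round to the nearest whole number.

Map distances give recombination frequencies of 0.240 and 0.120 for the two intervals.
With no interference, expected double-crossover frequency = 0.240 × 0.120 = 0.02880.
Expected number = 0.02880 × 1126 = 32.43 ≈ 32.

32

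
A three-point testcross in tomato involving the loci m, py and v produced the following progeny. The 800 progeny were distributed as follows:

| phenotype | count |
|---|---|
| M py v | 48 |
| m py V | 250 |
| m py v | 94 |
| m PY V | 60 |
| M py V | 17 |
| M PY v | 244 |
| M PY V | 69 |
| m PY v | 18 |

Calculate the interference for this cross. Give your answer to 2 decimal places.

The two most frequent reciprocal classes, m py V and M PY v, are the parental types, so the F1 was m py V / M PY v.
The two rarest classes, M py V and m PY v, are the double crossovers. Comparing them with the parentals, only the m allele has switched, so m is the middle locus and the order is py – m – v.
py–m: (108 + 35)/800 = 0.1787; m–v: (163 + 35)/800 = 0.2475.
Expected DCO frequency = 0.1787 × 0.2475 ≈ 0.04423; observed = 35/800 ≈ 0.04375.
Coefficient of coincidence = 0.04375/0.04423 ≈ 0.99; interference = 1 − 0.99 = 0.01.

0.01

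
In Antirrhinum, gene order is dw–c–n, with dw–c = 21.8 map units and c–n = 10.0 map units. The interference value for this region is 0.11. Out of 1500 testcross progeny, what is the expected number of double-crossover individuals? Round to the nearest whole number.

29

Map distances give recombination frequencies of 0.218 and 0.100 for the two intervals.
With interference 0.11 (so coincidence = 0.89), expected double-crossover frequency = 0.218 × 0.100 × 0.89 = 0.01940.
Expected number = 0.01940 × 1500 = 29.10 ≈ 29.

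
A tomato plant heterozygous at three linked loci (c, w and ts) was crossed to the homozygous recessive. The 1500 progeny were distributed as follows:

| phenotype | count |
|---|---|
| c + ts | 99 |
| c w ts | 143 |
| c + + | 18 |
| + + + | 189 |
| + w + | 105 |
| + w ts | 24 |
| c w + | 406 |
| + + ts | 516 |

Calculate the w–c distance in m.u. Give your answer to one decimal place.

16.4 m.u.

The two most frequent reciprocal classes, c w + and + + ts, are the parental types, so the F1 was c w + / + + ts.
The two rarest classes, c + + and + w ts, are the double crossovers. Comparing them with the parentals, only the w allele has switched, so w is the middle locus and the order is c – w – ts.
Crossovers in the c–w interval produce the single-crossover classes + w + and c + ts (105 + 99 = 204) plus the double crossovers (42).
RF(c–w) = (204 + 42) / 1500 = 246/1500 = 0.1640 → 16.4 m.u.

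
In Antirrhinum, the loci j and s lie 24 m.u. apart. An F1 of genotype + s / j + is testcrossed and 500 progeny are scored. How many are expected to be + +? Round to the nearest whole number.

A map distance of 24 m.u. corresponds to a recombination frequency of 0.240.
The F1 is + s / j +, so + + is a recombinant gamete class with expected frequency r/2 = 0.240/2 = 0.1200.
Expected number = 0.1200 × 500 = 60.00 ≈ 60.

60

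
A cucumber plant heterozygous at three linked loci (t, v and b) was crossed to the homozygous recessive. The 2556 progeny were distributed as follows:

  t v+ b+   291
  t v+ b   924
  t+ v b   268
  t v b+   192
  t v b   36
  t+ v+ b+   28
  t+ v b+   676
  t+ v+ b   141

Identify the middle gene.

v

The two most frequent reciprocal classes, t v+ b and t+ v b+, are the parental types, so the F1 was t v+ b / t+ v b+.
The two rarest classes, t v b and t+ v+ b+, are the double crossovers. Comparing them with the parentals, only the v allele has switched, so v is the middle locus and the order is t – v – b.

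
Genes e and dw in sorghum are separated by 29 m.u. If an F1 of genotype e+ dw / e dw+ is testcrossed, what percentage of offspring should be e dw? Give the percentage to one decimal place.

A map distance of 29 m.u. corresponds to a recombination frequency of 0.290.
The F1 is e+ dw / e dw+, so e dw is a recombinant gamete class with expected frequency r/2 = 0.290/2 = 0.1450.
That is 0.1450 = 14.5% of the progeny.

14.5%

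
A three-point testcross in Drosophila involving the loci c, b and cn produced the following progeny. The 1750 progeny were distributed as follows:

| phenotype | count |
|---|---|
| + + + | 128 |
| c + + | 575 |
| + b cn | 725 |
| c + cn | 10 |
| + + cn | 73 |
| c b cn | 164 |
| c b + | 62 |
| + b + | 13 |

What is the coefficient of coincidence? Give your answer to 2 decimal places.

0.81

The two most frequent reciprocal classes, c + + and + b cn, are the parental types, so the F1 was c + + / + b cn.
The two rarest classes, c + cn and + b +, are the double crossovers. Comparing them with the parentals, only the cn allele has switched, so cn is the middle locus and the order is b – cn – c.
b–cn: (135 + 23)/1750 = 0.0903; cn–c: (292 + 23)/1750 = 0.1800.
Expected DCO frequency = 0.0903 × 0.1800 ≈ 0.01625; observed = 23/1750 ≈ 0.01314.
Coefficient of coincidence = 0.01314/0.01625 ≈ 0.81.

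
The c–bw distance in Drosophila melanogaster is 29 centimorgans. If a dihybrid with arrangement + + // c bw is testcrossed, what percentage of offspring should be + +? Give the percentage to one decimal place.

35.5%

A map distance of 29 centimorgans corresponds to a recombination frequency of 0.290.
The F1 is + + / c bw, so + + is a parental gamete class with expected frequency (1 − r)/2 = 0.710/2 = 0.3550.
That is 0.3550 = 35.5% of the progeny.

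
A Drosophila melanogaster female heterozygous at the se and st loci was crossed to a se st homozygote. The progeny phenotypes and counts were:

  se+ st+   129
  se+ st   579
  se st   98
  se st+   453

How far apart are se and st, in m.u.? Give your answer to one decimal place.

The two most frequent classes, se+ st (579) and se st+ (453), are the parental types, so the F1 was se+ st / se st+.
The recombinant classes are se+ st+ and se st: 129 + 98 = 227.
Recombination frequency = 227/1259 = 0.1803 ≈ 18.0%, i.e. 18.0 m.u.

18.0 m.u.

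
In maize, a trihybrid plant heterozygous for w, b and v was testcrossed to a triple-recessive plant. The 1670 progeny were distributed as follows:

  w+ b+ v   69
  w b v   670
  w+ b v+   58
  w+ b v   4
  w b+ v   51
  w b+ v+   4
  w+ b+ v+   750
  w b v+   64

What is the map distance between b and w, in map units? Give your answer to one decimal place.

7.0 map units

The two most frequent reciprocal classes, w b v and w+ b+ v+, are the parental types, so the F1 was w b v / w+ b+ v+.
The two rarest classes, w+ b v and w b+ v+, are the double crossovers. Comparing them with the parentals, only the w allele has switched, so w is the middle locus and the order is b – w – v.
Crossovers in the b–w interval produce the single-crossover classes w b+ v and w+ b v+ (51 + 58 = 109) plus the double crossovers (8).
RF(b–w) = (109 + 8) / 1670 = 117/1670 = 0.0701 → 7.0 map units.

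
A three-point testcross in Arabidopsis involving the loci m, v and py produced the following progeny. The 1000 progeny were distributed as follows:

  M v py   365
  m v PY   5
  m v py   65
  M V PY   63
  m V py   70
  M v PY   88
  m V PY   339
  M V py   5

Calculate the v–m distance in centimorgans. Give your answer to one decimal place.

The two most frequent reciprocal classes, M v py and m V PY, are the parental types, so the F1 was M v py / m V PY.
The two rarest classes, M V py and m v PY, are the double crossovers. Comparing them with the parentals, only the v allele has switched, so v is the middle locus and the order is m – v – py.
Crossovers in the m–v interval produce the single-crossover classes m v py and M V PY (65 + 63 = 128) plus the double crossovers (10).
RF(m–v) = (128 + 10) / 1000 = 138/1000 = 0.1380 → 13.8 centimorgans.

13.8 centimorgans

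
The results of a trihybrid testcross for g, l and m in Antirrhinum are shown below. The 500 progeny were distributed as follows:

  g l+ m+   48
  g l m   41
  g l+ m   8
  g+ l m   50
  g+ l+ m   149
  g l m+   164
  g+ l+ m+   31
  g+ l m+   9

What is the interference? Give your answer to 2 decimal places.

0.17

The two most frequent reciprocal classes, g+ l+ m and g l m+, are the parental types, so the F1 was g+ l+ m / g l m+.
The two rarest classes, g l+ m and g+ l m+, are the double crossovers. Comparing them with the parentals, only the g allele has switched, so g is the middle locus and the order is m – g – l.
m–g: (72 + 17)/500 = 0.1780; g–l: (98 + 17)/500 = 0.2300.
Expected DCO frequency = 0.1780 × 0.2300 ≈ 0.04094; observed = 17/500 ≈ 0.03400.
Coefficient of coincidence = 0.03400/0.04094 ≈ 0.83; interference = 1 − 0.83 = 0.17.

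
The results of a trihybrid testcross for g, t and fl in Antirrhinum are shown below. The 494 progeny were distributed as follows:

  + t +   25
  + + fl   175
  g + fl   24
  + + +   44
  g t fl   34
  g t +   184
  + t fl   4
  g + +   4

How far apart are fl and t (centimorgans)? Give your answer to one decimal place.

The two most frequent reciprocal classes, + + fl and g t +, are the parental types, so the F1 was + + fl / g t +.
The two rarest classes, + t fl and g + +, are the double crossovers. Comparing them with the parentals, only the t allele has switched, so t is the middle locus and the order is g – t – fl.
Crossovers in the t–fl interval produce the single-crossover classes + + + and g t fl (44 + 34 = 78) plus the double crossovers (8).
RF(t–fl) = (78 + 8) / 494 = 86/494 = 0.1741 → 17.4 centimorgans.

17.4 centimorgans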